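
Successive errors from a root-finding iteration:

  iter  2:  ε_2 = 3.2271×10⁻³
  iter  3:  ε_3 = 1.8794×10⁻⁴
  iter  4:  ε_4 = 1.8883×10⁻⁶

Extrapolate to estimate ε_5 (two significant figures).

First estimate the order: p ≈ ln(ε_4/ε_3) / ln(ε_3/ε_2) = ln(1.8883×10⁻⁶/1.8794×10⁻⁴)/ln(1.8794×10⁻⁴/3.2271×10⁻³) = ln(0.0100474)/ln(0.058238) ≈ 1.6180.
Then ε_5 ≈ ε_4·(ε_4/ε_3)^p = 1.8883×10⁻⁶·(0.0100474)^1.6180 = 1.8883×10⁻⁶·0.000585225 ≈ 1.105e-09.

1.1e-9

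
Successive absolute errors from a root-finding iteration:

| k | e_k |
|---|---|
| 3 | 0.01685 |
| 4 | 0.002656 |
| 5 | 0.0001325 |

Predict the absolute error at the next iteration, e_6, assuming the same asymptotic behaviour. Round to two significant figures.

First estimate the order: p ≈ ln(e_5/e_4) / ln(e_4/e_3) = ln(0.0001325/0.002656)/ln(0.002656/0.01685) = ln(0.049887)/ln(0.157626) ≈ 1.6227.
Then e_6 ≈ e_5·(e_5/e_4)^p = 0.0001325·(0.049887)^1.6227 = 0.0001325·0.00771301 ≈ 1.022e-06.

1.0e-6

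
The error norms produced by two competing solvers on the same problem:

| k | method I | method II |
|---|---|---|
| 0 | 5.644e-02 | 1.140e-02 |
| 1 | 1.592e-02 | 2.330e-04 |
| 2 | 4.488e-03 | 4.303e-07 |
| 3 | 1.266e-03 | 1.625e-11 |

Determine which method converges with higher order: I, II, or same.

Method I: p ≈ ln(1.266e-03/4.488e-03)/ln(4.488e-03/1.592e-02) ≈ 1.00.
Method II: p ≈ ln(1.625e-11/4.303e-07)/ln(4.303e-07/2.330e-04) ≈ 1.62.
Method II has the higher order (≈1.6 vs ≈1.0).

II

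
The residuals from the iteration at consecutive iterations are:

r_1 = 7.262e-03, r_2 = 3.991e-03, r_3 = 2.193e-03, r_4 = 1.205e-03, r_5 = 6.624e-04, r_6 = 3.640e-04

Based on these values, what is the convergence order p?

Consecutive ratios: r_6/r_5 = 3.640e-04/6.624e-04 = 0.549517, r_5/r_4 = 6.624e-04/1.205e-03 = 0.54971.
p ≈ ln(0.549517)/ln(0.54971) = -0.5987/-0.5984 ≈ 1.00.
So the convergence is linear (order 1).

1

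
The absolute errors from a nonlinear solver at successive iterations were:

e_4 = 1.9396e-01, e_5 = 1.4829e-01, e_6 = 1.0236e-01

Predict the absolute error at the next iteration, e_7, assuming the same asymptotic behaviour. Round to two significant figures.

First estimate the order: p ≈ ln(e_6/e_5) / ln(e_5/e_4) = ln(1.0236e-01/1.4829e-01)/ln(1.4829e-01/1.9396e-01) = ln(0.690269)/ln(0.764539) ≈ 1.3806.
Then e_7 ≈ e_6·(e_6/e_5)^p = 1.0236e-01·(0.690269)^1.3806 = 1.0236e-01·0.599444 ≈ 0.06136.

6.1e-2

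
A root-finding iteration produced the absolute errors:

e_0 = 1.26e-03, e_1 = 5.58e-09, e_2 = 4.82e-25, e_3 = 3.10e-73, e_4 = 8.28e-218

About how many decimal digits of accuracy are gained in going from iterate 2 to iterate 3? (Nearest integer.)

Digits gained ≈ log₁₀(e_2/e_3) = log₁₀(4.82e-25/3.10e-73) = log₁₀(1.55484e+48) ≈ 48.192.

48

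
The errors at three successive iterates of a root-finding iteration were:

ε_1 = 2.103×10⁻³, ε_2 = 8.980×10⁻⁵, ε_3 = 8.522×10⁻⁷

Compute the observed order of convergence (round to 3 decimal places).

p ≈ ln(ε_3/ε_2) / ln(ε_2/ε_1)
  = ln(8.522×10⁻⁷/8.980×10⁻⁵) / ln(8.980×10⁻⁵/2.103×10⁻³)
  = ln(0.00948998) / ln(0.0427009)
  = -4.657519 / -3.153535 ≈ 1.476920

1.477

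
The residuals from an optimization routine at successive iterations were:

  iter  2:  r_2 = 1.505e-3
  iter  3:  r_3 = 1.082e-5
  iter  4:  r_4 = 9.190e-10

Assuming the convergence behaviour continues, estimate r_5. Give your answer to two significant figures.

1.7e-17

First estimate the order: p ≈ ln(r_4/r_3) / ln(r_3/r_2) = ln(9.190e-10/1.082e-5)/ln(1.082e-5/1.505e-3) = ln(8.49353e-05)/ln(0.00718937) ≈ 1.8994.
Then r_5 ≈ r_4·(r_4/r_3)^p = 9.190e-10·(8.49353e-05)^1.8994 = 9.190e-10·1.8523e-08 ≈ 1.702e-17.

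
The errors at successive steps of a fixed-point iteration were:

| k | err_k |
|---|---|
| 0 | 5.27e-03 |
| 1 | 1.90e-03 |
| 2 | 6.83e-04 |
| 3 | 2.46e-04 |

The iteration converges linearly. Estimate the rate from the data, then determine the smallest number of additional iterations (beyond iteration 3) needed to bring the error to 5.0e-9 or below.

11

Rate ρ ≈ err_3/err_2 = 2.46e-04/6.83e-04 = 0.3602.
After j more steps, err_{3+j} ≈ 2.46e-04·ρ^j; need ρ^j ≤ 5.0e-9/2.46e-04 = 2.03252e-05.
j ≥ ln(2.03252e-05)/ln(0.3602) = -10.8036/-1.02110 = 10.580.
So 11 more iterations are needed.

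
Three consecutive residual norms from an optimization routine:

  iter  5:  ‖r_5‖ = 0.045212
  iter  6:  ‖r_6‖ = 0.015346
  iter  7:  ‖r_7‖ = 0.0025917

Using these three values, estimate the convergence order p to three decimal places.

p ≈ ln(‖r_7‖/‖r_6‖) / ln(‖r_6‖/‖r_5‖)
  = ln(0.0025917/0.015346) / ln(0.015346/0.045212)
  = ln(0.168884) / ln(0.339423)
  = -1.778543 / -1.080508 ≈ 1.646025

1.646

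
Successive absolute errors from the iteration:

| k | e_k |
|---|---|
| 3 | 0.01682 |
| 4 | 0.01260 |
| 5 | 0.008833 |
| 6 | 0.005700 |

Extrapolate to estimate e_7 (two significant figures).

First estimate the order: p ≈ ln(e_6/e_5) / ln(e_5/e_4) = ln(0.005700/0.008833)/ln(0.008833/0.01260) = ln(0.645307)/ln(0.701032) ≈ 1.2332.
Then e_7 ≈ e_6·(e_6/e_5)^p = 0.005700·(0.645307)^1.2332 = 0.005700·0.582645 ≈ 0.003321.

3.3e-3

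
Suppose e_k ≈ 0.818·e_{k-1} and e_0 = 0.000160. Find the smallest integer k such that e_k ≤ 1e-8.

49

After k steps, e_k ≈ 0.000160·0.818^k.
Need 0.818^k ≤ 1e-8/0.000160 = 6.25e-05.
k ≥ ln(6.25e-05)/ln(0.818) = -9.6803/-0.20089 = 48.187.
Smallest integer k = 49.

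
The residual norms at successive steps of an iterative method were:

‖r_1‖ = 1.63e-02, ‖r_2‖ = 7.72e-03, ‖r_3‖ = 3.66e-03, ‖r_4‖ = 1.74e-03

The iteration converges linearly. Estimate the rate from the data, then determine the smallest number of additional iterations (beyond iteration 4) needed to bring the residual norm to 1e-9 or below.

Rate ρ ≈ ‖r_4‖/‖r_3‖ = 1.74e-03/3.66e-03 = 0.4754.
After j more steps, ‖r_{4+j}‖ ≈ 1.74e-03·ρ^j; need ρ^j ≤ 1e-9/1.74e-03 = 5.74713e-07.
j ≥ ln(5.74713e-07)/ln(0.4754) = -14.3694/-0.74360 = 19.324.
So 20 more iterations are needed.

20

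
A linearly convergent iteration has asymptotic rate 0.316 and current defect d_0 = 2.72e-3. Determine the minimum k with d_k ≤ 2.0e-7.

9

After k steps, d_k ≈ 2.72e-3·0.316^k.
Need 0.316^k ≤ 2.0e-7/2.72e-3 = 7.35294e-05.
k ≥ ln(7.35294e-05)/ln(0.316) = -9.5178/-1.15201 = 8.262.
Smallest integer k = 9.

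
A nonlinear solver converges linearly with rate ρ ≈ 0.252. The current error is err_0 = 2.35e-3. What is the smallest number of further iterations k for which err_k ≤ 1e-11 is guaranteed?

After k steps, err_k ≈ 2.35e-3·0.252^k.
Need 0.252^k ≤ 1e-11/2.35e-3 = 4.25532e-09.
k ≥ ln(4.25532e-09)/ln(0.252) = -19.2751/-1.37833 = 13.984.
Smallest integer k = 14.

14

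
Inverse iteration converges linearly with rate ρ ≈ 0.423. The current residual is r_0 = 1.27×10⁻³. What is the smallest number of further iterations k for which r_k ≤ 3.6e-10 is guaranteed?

18

After k steps, r_k ≈ 1.27×10⁻³·0.423^k.
Need 0.423^k ≤ 3.6e-10/1.27×10⁻³ = 2.83465e-07.
k ≥ ln(2.83465e-07)/ln(0.423) = -15.0762/-0.86038 = 17.523.
Smallest integer k = 18.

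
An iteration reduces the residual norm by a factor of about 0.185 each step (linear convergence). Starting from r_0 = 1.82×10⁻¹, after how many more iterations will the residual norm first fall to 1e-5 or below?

6

After k steps, r_k ≈ 1.82×10⁻¹·0.185^k.
Need 0.185^k ≤ 1e-5/1.82×10⁻¹ = 5.49451e-05.
k ≥ ln(5.49451e-05)/ln(0.185) = -9.8092/-1.68740 = 5.813.
Smallest integer k = 6.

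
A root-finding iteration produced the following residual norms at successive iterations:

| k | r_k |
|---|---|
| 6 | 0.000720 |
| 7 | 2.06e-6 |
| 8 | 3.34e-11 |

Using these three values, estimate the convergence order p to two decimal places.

p ≈ ln(r_8/r_7) / ln(r_7/r_6)
  = ln(3.34e-11/2.06e-6) / ln(2.06e-6/0.000720)
  = ln(1.62136e-05) / ln(0.00286111)
  = -11.02966 / -5.85655 ≈ 1.88330

1.88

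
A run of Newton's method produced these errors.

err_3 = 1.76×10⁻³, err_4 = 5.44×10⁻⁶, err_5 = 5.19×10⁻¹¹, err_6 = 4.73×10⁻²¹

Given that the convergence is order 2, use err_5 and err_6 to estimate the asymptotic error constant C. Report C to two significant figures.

1.8

C ≈ err_6 / err_5^2
  = 4.73×10⁻²¹ / (5.19×10⁻¹¹)^2
  = 4.73×10⁻²¹ / 2.69361e-21 ≈ 1.756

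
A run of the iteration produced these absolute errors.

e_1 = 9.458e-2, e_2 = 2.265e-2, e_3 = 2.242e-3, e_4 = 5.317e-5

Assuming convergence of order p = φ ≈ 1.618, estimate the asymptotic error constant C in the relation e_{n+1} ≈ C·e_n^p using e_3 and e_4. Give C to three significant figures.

1.03

C ≈ e_4 / e_3^1.618
  = 5.317e-5 / (2.242e-3)^1.618
  = 5.317e-5 / 5.16807e-05 ≈ 1.0288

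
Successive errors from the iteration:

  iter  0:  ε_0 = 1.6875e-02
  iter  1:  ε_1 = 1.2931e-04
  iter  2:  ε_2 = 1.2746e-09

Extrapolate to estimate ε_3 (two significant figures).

1.8e-21

First estimate the order: p ≈ ln(ε_2/ε_1) / ln(ε_1/ε_0) = ln(1.2746e-09/1.2931e-04)/ln(1.2931e-04/1.6875e-02) = ln(9.85693e-06)/ln(0.00766281) ≈ 2.3663.
Then ε_3 ≈ ε_2·(ε_2/ε_1)^p = 1.2746e-09·(9.85693e-06)^2.3663 = 1.2746e-09·1.42459e-12 ≈ 1.816e-21.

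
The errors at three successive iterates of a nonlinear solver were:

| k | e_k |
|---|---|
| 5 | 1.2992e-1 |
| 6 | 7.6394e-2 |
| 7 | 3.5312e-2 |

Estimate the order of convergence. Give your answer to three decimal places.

p ≈ ln(e_7/e_6) / ln(e_6/e_5)
  = ln(3.5312e-2/7.6394e-2) / ln(7.6394e-2/1.2992e-1)
  = ln(0.462235) / ln(0.588008)
  = -0.771682 / -0.531015 ≈ 1.453221

1.453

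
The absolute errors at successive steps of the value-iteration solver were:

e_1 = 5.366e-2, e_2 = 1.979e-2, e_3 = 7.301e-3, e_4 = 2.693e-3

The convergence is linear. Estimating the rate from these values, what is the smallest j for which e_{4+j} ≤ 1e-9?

15

Rate ρ ≈ e_4/e_3 = 2.693e-3/7.301e-3 = 0.3689.
After j more steps, e_{4+j} ≈ 2.693e-3·ρ^j; need ρ^j ≤ 1e-9/2.693e-3 = 3.71333e-07.
j ≥ ln(3.71333e-07)/ln(0.3689) = -14.8062/-0.99723 = 14.847.
So 15 more iterations are needed.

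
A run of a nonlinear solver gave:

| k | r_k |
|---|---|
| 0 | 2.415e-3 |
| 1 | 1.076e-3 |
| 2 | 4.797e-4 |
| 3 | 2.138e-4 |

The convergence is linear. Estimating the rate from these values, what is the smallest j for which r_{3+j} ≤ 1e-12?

24

Rate ρ ≈ r_3/r_2 = 2.138e-4/4.797e-4 = 0.4457.
After j more steps, r_{3+j} ≈ 2.138e-4·ρ^j; need ρ^j ≤ 1e-12/2.138e-4 = 4.67727e-09.
j ≥ ln(4.67727e-09)/ln(0.4457) = -19.1806/-0.80811 = 23.735.
So 24 more iterations are needed.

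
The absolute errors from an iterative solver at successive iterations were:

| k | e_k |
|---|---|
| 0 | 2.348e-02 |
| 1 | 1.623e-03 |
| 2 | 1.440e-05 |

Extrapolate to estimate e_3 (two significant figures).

3.4e-9

First estimate the order: p ≈ ln(e_2/e_1) / ln(e_1/e_0) = ln(1.440e-05/1.623e-03)/ln(1.623e-03/2.348e-02) = ln(0.00887246)/ln(0.0691227) ≈ 1.7683.
Then e_3 ≈ e_2·(e_2/e_1)^p = 1.440e-05·(0.00887246)^1.7683 = 1.440e-05·0.000235248 ≈ 3.388e-09.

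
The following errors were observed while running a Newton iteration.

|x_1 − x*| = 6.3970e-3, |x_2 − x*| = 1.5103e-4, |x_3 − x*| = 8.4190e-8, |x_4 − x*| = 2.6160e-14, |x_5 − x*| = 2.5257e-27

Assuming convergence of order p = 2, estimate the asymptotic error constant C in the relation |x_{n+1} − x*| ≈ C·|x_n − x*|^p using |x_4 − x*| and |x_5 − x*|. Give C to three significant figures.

3.69

C ≈ |x_5 − x*| / |x_4 − x*|^2
  = 2.5257e-27 / (2.6160e-14)^2
  = 2.5257e-27 / 6.84346e-28 ≈ 3.6907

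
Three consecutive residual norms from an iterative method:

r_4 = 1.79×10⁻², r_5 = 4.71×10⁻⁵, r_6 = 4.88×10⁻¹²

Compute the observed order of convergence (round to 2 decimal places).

2.71

p ≈ ln(r_6/r_5) / ln(r_5/r_4)
  = ln(4.88×10⁻¹²/4.71×10⁻⁵) / ln(4.71×10⁻⁵/1.79×10⁻²)
  = ln(1.03609e-07) / ln(0.00263128)
  = -16.08264 / -5.94028 ≈ 2.70739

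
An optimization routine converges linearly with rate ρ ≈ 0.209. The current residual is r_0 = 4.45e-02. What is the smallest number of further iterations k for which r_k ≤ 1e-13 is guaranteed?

18

After k steps, r_k ≈ 4.45e-02·0.209^k.
Need 0.209^k ≤ 1e-13/4.45e-02 = 2.24719e-12.
k ≥ ln(2.24719e-12)/ln(0.209) = -26.8213/-1.56542 = 17.134.
Smallest integer k = 18.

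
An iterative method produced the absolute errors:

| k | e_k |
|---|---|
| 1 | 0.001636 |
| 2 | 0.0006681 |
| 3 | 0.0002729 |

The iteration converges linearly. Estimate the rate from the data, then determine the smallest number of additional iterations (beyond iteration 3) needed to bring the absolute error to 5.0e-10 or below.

15

Rate ρ ≈ e_3/e_2 = 0.0002729/0.0006681 = 0.4085.
After j more steps, e_{3+j} ≈ 0.0002729·ρ^j; need ρ^j ≤ 5.0e-10/0.0002729 = 1.83217e-06.
j ≥ ln(1.83217e-06)/ln(0.4085) = -13.2100/-0.89526 = 14.755.
So 15 more iterations are needed.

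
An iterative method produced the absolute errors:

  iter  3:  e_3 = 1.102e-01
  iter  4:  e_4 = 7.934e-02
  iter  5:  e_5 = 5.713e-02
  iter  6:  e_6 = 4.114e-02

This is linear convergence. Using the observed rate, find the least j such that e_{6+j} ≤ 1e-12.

Rate ρ ≈ e_6/e_5 = 4.114e-02/5.713e-02 = 0.7201.
After j more steps, e_{6+j} ≈ 4.114e-02·ρ^j; need ρ^j ≤ 1e-12/4.114e-02 = 2.43072e-11.
j ≥ ln(2.43072e-11)/ln(0.7201) = -24.4402/-0.32837 = 74.429.
So 75 more iterations are needed.

75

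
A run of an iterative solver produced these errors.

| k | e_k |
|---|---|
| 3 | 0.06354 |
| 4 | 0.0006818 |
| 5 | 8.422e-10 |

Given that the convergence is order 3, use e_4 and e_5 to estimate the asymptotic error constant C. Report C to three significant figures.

C ≈ e_5 / e_4^3
  = 8.422e-10 / (0.0006818)^3
  = 8.422e-10 / 3.16936e-10 ≈ 2.6573

2.66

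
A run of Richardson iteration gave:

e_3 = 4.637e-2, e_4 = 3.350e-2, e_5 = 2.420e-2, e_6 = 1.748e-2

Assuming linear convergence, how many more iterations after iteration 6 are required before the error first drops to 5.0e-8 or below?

Rate ρ ≈ e_6/e_5 = 1.748e-2/2.420e-2 = 0.7223.
After j more steps, e_{6+j} ≈ 1.748e-2·ρ^j; need ρ^j ≤ 5.0e-8/1.748e-2 = 2.86041e-06.
j ≥ ln(2.86041e-06)/ln(0.7223) = -12.7645/-0.32531 = 39.238.
So 40 more iterations are needed.

40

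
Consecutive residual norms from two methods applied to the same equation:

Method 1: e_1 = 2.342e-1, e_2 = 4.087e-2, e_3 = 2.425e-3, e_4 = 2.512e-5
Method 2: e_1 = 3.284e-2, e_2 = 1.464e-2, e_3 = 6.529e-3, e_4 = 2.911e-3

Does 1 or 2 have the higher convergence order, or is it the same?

1

Method 1: p ≈ ln(2.512e-5/2.425e-3)/ln(2.425e-3/4.087e-2) ≈ 1.62.
Method 2: p ≈ ln(2.911e-3/6.529e-3)/ln(6.529e-3/1.464e-2) ≈ 1.00.
Method 1 has the higher order (≈1.6 vs ≈1.0).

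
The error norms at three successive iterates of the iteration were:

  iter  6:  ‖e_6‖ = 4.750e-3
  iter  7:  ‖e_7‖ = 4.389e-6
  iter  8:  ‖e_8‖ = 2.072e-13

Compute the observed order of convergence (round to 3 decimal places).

2.414

p ≈ ln(‖e_8‖/‖e_7‖) / ln(‖e_7‖/‖e_6‖)
  = ln(2.072e-13/4.389e-6) / ln(4.389e-6/4.750e-3)
  = ln(4.72089e-08) / ln(0.000924)
  = -16.868683 / -6.986798 ≈ 2.414365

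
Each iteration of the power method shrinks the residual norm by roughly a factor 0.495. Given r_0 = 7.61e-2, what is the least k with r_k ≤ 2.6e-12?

35

After k steps, r_k ≈ 7.61e-2·0.495^k.
Need 0.495^k ≤ 2.6e-12/7.61e-2 = 3.41656e-11.
k ≥ ln(3.41656e-11)/ln(0.495) = -24.0998/-0.70320 = 34.272.
Smallest integer k = 35.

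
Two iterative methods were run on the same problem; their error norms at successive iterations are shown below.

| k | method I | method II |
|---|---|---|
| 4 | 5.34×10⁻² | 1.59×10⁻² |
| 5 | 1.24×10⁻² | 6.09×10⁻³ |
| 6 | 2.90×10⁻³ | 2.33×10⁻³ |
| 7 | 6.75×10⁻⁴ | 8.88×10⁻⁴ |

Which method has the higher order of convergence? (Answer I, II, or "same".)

Method I: p ≈ ln(6.75×10⁻⁴/2.90×10⁻³)/ln(2.90×10⁻³/1.24×10⁻²) ≈ 1.00.
Method II: p ≈ ln(8.88×10⁻⁴/2.33×10⁻³)/ln(2.33×10⁻³/6.09×10⁻³) ≈ 1.00.
Both orders ≈ 1.0 — effectively the same.

same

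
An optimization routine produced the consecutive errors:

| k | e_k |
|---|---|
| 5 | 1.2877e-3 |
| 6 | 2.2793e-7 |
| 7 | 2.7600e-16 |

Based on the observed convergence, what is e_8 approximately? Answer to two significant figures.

1.8e-37

First estimate the order: p ≈ ln(e_7/e_6) / ln(e_6/e_5) = ln(2.7600e-16/2.2793e-7)/ln(2.2793e-7/1.2877e-3) = ln(1.2109e-09)/ln(0.000177006) ≈ 2.3766.
Then e_8 ≈ e_7·(e_7/e_6)^p = 2.7600e-16·(1.2109e-09)^2.3766 = 2.7600e-16·6.42858e-22 ≈ 1.774e-37.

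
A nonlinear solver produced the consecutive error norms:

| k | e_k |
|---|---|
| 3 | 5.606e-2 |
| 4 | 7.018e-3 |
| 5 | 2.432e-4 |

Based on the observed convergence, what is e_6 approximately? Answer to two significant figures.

First estimate the order: p ≈ ln(e_5/e_4) / ln(e_4/e_3) = ln(2.432e-4/7.018e-3)/ln(7.018e-3/5.606e-2) = ln(0.0346537)/ln(0.125187) ≈ 1.6181.
Then e_6 ≈ e_5·(e_5/e_4)^p = 2.432e-4·(0.0346537)^1.6181 = 2.432e-4·0.00433679 ≈ 1.055e-06.

1.1e-6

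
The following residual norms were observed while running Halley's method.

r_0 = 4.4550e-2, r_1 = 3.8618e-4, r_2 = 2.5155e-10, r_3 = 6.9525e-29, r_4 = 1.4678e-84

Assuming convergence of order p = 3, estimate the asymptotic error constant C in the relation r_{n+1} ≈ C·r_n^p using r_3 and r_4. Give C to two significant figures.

4.4

C ≈ r_4 / r_3^3
  = 1.4678e-84 / (6.9525e-29)^3
  = 1.4678e-84 / 3.36065e-85 ≈ 4.3676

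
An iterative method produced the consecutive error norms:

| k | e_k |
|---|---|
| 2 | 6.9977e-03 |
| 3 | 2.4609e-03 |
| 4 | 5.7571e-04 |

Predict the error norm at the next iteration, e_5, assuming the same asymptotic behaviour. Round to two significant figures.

7.6e-5

First estimate the order: p ≈ ln(e_4/e_3) / ln(e_3/e_2) = ln(5.7571e-04/2.4609e-03)/ln(2.4609e-03/6.9977e-03) = ln(0.233943)/ln(0.351673) ≈ 1.3901.
Then e_5 ≈ e_4·(e_4/e_3)^p = 5.7571e-04·(0.233943)^1.3901 = 5.7571e-04·0.132739 ≈ 7.642e-05.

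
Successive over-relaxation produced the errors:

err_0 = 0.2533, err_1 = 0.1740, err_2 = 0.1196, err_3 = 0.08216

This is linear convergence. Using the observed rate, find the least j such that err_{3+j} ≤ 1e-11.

61

Rate ρ ≈ err_3/err_2 = 0.08216/0.1196 = 0.6870.
After j more steps, err_{3+j} ≈ 0.08216·ρ^j; need ρ^j ≤ 1e-11/0.08216 = 1.21714e-10.
j ≥ ln(1.21714e-10)/ln(0.6870) = -22.8293/-0.37542 = 60.810.
So 61 more iterations are needed.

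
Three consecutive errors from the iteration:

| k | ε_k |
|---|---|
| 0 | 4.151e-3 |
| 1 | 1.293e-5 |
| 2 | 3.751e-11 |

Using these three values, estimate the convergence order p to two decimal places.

p ≈ ln(ε_2/ε_1) / ln(ε_1/ε_0)
  = ln(3.751e-11/1.293e-5) / ln(1.293e-5/4.151e-3)
  = ln(2.90101e-06) / ln(0.00311491)
  = -12.75045 / -5.77156 ≈ 2.20919

2.21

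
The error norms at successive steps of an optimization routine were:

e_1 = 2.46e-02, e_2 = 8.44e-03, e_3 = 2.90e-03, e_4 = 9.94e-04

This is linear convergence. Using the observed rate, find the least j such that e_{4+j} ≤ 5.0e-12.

Rate ρ ≈ e_4/e_3 = 9.94e-04/2.90e-03 = 0.3428.
After j more steps, e_{4+j} ≈ 9.94e-04·ρ^j; need ρ^j ≤ 5.0e-12/9.94e-04 = 5.03018e-09.
j ≥ ln(5.03018e-09)/ln(0.3428) = -19.1078/-1.07061 = 17.848.
So 18 more iterations are needed.

18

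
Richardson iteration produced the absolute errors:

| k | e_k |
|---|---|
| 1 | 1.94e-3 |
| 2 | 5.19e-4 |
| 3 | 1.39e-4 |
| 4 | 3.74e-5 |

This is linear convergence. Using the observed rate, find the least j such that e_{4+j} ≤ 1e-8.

7

Rate ρ ≈ e_4/e_3 = 3.74e-5/1.39e-4 = 0.2691.
After j more steps, e_{4+j} ≈ 3.74e-5·ρ^j; need ρ^j ≤ 1e-8/3.74e-5 = 0.00026738.
j ≥ ln(0.00026738)/ln(0.2691) = -8.2268/-1.31267 = 6.267.
So 7 more iterations are needed.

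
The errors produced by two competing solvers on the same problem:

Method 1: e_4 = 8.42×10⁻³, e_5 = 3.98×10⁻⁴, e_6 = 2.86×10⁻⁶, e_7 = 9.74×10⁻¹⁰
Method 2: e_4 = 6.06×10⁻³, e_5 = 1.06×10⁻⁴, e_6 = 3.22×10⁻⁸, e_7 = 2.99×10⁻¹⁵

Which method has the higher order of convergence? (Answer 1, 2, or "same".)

Method 1: p ≈ ln(9.74×10⁻¹⁰/2.86×10⁻⁶)/ln(2.86×10⁻⁶/3.98×10⁻⁴) ≈ 1.62.
Method 2: p ≈ ln(2.99×10⁻¹⁵/3.22×10⁻⁸)/ln(3.22×10⁻⁸/1.06×10⁻⁴) ≈ 2.00.
Method 2 has the higher order (≈2.0 vs ≈1.6).

2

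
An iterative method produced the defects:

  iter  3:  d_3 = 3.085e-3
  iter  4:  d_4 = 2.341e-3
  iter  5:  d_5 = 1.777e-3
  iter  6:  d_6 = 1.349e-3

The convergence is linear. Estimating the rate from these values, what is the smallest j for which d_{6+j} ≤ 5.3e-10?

Rate ρ ≈ d_6/d_5 = 1.349e-3/1.777e-3 = 0.7591.
After j more steps, d_{6+j} ≈ 1.349e-3·ρ^j; need ρ^j ≤ 5.3e-10/1.349e-3 = 3.92884e-07.
j ≥ ln(3.92884e-07)/ln(0.7591) = -14.7498/-0.27562 = 53.515.
So 54 more iterations are needed.

54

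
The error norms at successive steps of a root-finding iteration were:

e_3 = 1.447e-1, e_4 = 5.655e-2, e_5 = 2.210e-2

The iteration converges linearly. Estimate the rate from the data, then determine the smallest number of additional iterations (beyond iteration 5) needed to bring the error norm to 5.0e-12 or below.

24

Rate ρ ≈ e_5/e_4 = 2.210e-2/5.655e-2 = 0.3908.
After j more steps, e_{5+j} ≈ 2.210e-2·ρ^j; need ρ^j ≤ 5.0e-12/2.210e-2 = 2.26244e-10.
j ≥ ln(2.26244e-10)/ln(0.3908) = -22.2094/-0.93956 = 23.638.
So 24 more iterations are needed.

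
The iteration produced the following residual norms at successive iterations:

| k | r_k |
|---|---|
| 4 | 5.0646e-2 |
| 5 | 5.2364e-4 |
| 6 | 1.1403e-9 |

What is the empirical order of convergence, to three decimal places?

2.852

p ≈ ln(r_6/r_5) / ln(r_5/r_4)
  = ln(1.1403e-9/5.2364e-4) / ln(5.2364e-4/5.0646e-2)
  = ln(2.17764e-06) / ln(0.0103392)
  = -13.037269 / -4.571813 ≈ 2.851663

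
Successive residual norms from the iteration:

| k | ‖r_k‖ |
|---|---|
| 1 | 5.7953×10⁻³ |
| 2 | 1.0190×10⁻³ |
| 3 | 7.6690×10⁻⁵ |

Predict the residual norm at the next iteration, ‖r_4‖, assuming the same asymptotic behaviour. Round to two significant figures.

1.6e-6

First estimate the order: p ≈ ln(‖r_3‖/‖r_2‖) / ln(‖r_2‖/‖r_1‖) = ln(7.6690×10⁻⁵/1.0190×10⁻³)/ln(1.0190×10⁻³/5.7953×10⁻³) = ln(0.0752601)/ln(0.175832) ≈ 1.4882.
Then ‖r_4‖ ≈ ‖r_3‖·(‖r_3‖/‖r_2‖)^p = 7.6690×10⁻⁵·(0.0752601)^1.4882 = 7.6690×10⁻⁵·0.0212865 ≈ 1.632e-06.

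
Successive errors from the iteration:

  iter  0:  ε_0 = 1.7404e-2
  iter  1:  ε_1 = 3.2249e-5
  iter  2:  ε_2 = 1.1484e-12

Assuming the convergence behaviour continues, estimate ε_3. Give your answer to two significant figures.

5.7e-33

First estimate the order: p ≈ ln(ε_2/ε_1) / ln(ε_1/ε_0) = ln(1.1484e-12/3.2249e-5)/ln(3.2249e-5/1.7404e-2) = ln(3.56104e-08)/ln(0.00185296) ≈ 2.7262.
Then ε_3 ≈ ε_2·(ε_2/ε_1)^p = 1.1484e-12·(3.56104e-08)^2.7262 = 1.1484e-12·4.94435e-21 ≈ 5.678e-33.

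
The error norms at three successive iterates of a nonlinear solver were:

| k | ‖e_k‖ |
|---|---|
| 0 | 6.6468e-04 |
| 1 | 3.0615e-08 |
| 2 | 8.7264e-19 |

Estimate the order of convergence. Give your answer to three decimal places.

2.432

p ≈ ln(‖e_2‖/‖e_1‖) / ln(‖e_1‖/‖e_0‖)
  = ln(8.7264e-19/3.0615e-08) / ln(3.0615e-08/6.6468e-04)
  = ln(2.85037e-11) / ln(4.60598e-05)
  = -24.280987 / -9.985570 ≈ 2.431608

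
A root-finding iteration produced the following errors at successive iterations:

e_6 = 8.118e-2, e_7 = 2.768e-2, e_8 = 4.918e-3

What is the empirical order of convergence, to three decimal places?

1.606

p ≈ ln(e_8/e_7) / ln(e_7/e_6)
  = ln(4.918e-3/2.768e-2) / ln(2.768e-2/8.118e-2)
  = ln(0.177673) / ln(0.340971)
  = -1.727810 / -1.075958 ≈ 1.605834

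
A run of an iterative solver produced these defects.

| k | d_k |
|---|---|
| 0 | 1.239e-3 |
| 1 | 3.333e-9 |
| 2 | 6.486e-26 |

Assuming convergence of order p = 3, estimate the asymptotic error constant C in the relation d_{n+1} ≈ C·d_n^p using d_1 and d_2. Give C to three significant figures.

C ≈ d_2 / d_1^3
  = 6.486e-26 / (3.333e-9)^3
  = 6.486e-26 / 3.70259e-26 ≈ 1.7517

1.75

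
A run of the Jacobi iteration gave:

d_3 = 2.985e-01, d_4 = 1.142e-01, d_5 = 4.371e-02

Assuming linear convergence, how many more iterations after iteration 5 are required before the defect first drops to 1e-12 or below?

Rate ρ ≈ d_5/d_4 = 4.371e-02/1.142e-01 = 0.3827.
After j more steps, d_{5+j} ≈ 4.371e-02·ρ^j; need ρ^j ≤ 1e-12/4.371e-02 = 2.28781e-11.
j ≥ ln(2.28781e-11)/ln(0.3827) = -24.5008/-0.96050 = 25.508.
So 26 more iterations are needed.

26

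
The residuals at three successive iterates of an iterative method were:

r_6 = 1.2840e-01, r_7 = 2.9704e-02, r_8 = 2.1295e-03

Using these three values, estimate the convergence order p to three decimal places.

p ≈ ln(r_8/r_7) / ln(r_7/r_6)
  = ln(2.1295e-03/2.9704e-02) / ln(2.9704e-02/1.2840e-01)
  = ln(0.0716907) / ln(0.23134)
  = -2.635394 / -1.463867 ≈ 1.800296

1.800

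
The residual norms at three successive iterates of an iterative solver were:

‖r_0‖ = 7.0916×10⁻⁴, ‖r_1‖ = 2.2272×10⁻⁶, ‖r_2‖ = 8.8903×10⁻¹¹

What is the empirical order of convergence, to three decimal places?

p ≈ ln(‖r_2‖/‖r_1‖) / ln(‖r_1‖/‖r_0‖)
  = ln(8.8903×10⁻¹¹/2.2272×10⁻⁶) / ln(2.2272×10⁻⁶/7.0916×10⁻⁴)
  = ln(3.99169e-05) / ln(0.00314062)
  = -10.128711 / -5.763335 ≈ 1.757439

1.757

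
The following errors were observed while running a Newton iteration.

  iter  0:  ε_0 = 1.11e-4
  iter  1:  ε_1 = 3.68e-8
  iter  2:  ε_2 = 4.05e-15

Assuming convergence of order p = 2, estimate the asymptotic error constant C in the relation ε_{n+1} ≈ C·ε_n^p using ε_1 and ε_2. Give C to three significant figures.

2.99

C ≈ ε_2 / ε_1^2
  = 4.05e-15 / (3.68e-8)^2
  = 4.05e-15 / 1.35424e-15 ≈ 2.9906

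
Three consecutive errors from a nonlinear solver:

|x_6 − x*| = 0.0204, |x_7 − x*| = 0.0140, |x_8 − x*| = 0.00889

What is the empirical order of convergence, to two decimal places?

1.21

p ≈ ln(|x_8 − x*|/|x_7 − x*|) / ln(|x_7 − x*|/|x_6 − x*|)
  = ln(0.00889/0.0140) / ln(0.0140/0.0204)
  = ln(0.635) / ln(0.686275)
  = -0.45413 / -0.37648 ≈ 1.20625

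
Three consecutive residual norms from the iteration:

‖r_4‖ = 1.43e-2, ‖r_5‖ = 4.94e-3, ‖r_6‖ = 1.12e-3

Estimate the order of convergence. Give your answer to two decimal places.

p ≈ ln(‖r_6‖/‖r_5‖) / ln(‖r_5‖/‖r_4‖)
  = ln(1.12e-3/4.94e-3) / ln(4.94e-3/1.43e-2)
  = ln(0.226721) / ln(0.345455)
  = -1.48404 / -1.06289 ≈ 1.39623

1.40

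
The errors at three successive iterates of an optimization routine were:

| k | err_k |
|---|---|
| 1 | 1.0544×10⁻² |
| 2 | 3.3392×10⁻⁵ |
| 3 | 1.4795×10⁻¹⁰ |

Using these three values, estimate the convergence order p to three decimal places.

p ≈ ln(err_3/err_2) / ln(err_2/err_1)
  = ln(1.4795×10⁻¹⁰/3.3392×10⁻⁵) / ln(3.3392×10⁻⁵/1.0544×10⁻²)
  = ln(4.4307e-06) / ln(0.00316692)
  = -12.326953 / -5.754996 ≈ 2.141957

2.142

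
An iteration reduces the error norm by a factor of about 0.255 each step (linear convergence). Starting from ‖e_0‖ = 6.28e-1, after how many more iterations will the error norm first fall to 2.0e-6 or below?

10

After k steps, ‖e_k‖ ≈ 6.28e-1·0.255^k.
Need 0.255^k ≤ 2.0e-6/6.28e-1 = 3.18471e-06.
k ≥ ln(3.18471e-06)/ln(0.255) = -12.6571/-1.36649 = 9.262.
Smallest integer k = 10.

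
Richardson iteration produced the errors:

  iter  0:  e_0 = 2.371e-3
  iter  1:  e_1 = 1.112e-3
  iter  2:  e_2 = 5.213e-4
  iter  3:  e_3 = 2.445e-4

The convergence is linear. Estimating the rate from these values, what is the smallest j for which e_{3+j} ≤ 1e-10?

Rate ρ ≈ e_3/e_2 = 2.445e-4/5.213e-4 = 0.4690.
After j more steps, e_{3+j} ≈ 2.445e-4·ρ^j; need ρ^j ≤ 1e-10/2.445e-4 = 4.08998e-07.
j ≥ ln(4.08998e-07)/ln(0.4690) = -14.7096/-0.75715 = 19.428.
So 20 more iterations are needed.

20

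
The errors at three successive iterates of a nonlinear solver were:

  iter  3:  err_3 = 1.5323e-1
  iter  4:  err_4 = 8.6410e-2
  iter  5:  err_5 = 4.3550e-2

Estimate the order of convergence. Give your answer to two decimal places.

1.20

p ≈ ln(err_5/err_4) / ln(err_4/err_3)
  = ln(4.3550e-2/8.6410e-2) / ln(8.6410e-2/1.5323e-1)
  = ln(0.503993) / ln(0.563924)
  = -0.68519 / -0.57284 ≈ 1.19613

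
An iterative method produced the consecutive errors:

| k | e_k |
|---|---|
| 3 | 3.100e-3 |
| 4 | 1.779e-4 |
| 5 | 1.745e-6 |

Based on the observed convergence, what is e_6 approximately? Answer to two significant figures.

9.8e-10

First estimate the order: p ≈ ln(e_5/e_4) / ln(e_4/e_3) = ln(1.745e-6/1.779e-4)/ln(1.779e-4/3.100e-3) = ln(0.00980888)/ln(0.0573871) ≈ 1.6181.
Then e_6 ≈ e_5·(e_5/e_4)^p = 1.745e-6·(0.00980888)^1.6181 = 1.745e-6·0.000562651 ≈ 9.818e-10.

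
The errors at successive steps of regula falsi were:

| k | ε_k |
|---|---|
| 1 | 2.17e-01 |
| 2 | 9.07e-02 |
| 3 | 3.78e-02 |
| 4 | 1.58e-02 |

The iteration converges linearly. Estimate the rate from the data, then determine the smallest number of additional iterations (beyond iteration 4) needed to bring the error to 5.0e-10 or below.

20

Rate ρ ≈ ε_4/ε_3 = 1.58e-02/3.78e-02 = 0.4180.
After j more steps, ε_{4+j} ≈ 1.58e-02·ρ^j; need ρ^j ≤ 5.0e-10/1.58e-02 = 3.16456e-08.
j ≥ ln(3.16456e-08)/ln(0.4180) = -17.2687/-0.87227 = 19.797.
So 20 more iterations are needed.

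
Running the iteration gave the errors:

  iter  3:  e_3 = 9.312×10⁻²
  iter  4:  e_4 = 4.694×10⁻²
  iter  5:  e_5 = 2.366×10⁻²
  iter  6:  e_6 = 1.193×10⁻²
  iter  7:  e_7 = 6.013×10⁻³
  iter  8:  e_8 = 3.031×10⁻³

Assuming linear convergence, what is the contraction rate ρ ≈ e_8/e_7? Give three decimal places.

0.504

ρ ≈ e_8/e_7 = 3.031×10⁻³/6.013×10⁻³ = 0.50407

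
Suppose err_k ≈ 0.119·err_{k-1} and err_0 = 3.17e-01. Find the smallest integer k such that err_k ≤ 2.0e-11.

After k steps, err_k ≈ 3.17e-01·0.119^k.
Need 0.119^k ≤ 2.0e-11/3.17e-01 = 6.30915e-11.
k ≥ ln(6.30915e-11)/ln(0.119) = -23.4864/-2.12863 = 11.034.
Smallest integer k = 12.

12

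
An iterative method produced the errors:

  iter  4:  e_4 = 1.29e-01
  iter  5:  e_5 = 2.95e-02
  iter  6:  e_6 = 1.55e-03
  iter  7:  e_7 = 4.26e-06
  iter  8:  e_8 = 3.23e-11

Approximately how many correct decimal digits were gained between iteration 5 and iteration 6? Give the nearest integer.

Digits gained ≈ log₁₀(e_5/e_6) = log₁₀(2.95e-02/1.55e-03) = log₁₀(19.0323) ≈ 1.279.

1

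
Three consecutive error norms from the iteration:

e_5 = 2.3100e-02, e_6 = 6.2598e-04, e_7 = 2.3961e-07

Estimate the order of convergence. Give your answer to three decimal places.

p ≈ ln(e_7/e_6) / ln(e_6/e_5)
  = ln(2.3961e-07/6.2598e-04) / ln(6.2598e-04/2.3100e-02)
  = ln(0.000382776) / ln(0.0270987)
  = -7.868061 / -3.608270 ≈ 2.180563

2.181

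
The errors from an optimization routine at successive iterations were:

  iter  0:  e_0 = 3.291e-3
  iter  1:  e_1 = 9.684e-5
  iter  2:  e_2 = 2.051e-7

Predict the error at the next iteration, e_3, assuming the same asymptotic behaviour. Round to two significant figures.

First estimate the order: p ≈ ln(e_2/e_1) / ln(e_1/e_0) = ln(2.051e-7/9.684e-5)/ln(9.684e-5/3.291e-3) = ln(0.00211793)/ln(0.0294257) ≈ 1.7463.
Then e_3 ≈ e_2·(e_2/e_1)^p = 2.051e-7·(0.00211793)^1.7463 = 2.051e-7·2.13914e-05 ≈ 4.387e-12.

4.4e-12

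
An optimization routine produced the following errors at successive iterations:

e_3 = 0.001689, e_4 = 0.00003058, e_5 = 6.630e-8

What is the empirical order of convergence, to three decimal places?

p ≈ ln(e_5/e_4) / ln(e_4/e_3)
  = ln(6.630e-8/0.00003058) / ln(0.00003058/0.001689)
  = ln(0.00216808) / ln(0.0181054)
  = -6.133913 / -4.011545 ≈ 1.529065

1.529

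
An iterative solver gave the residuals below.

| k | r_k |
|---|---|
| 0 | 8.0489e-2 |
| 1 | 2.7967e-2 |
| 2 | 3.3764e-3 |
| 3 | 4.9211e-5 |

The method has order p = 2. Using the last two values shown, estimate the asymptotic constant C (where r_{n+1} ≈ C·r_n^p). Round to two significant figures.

4.3

C ≈ r_3 / r_2^2
  = 4.9211e-5 / (3.3764e-3)^2
  = 4.9211e-5 / 1.14001e-05 ≈ 4.3167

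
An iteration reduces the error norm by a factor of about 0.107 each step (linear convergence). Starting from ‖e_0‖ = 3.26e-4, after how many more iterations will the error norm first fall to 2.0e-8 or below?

5

After k steps, ‖e_k‖ ≈ 3.26e-4·0.107^k.
Need 0.107^k ≤ 2.0e-8/3.26e-4 = 6.13497e-05.
k ≥ ln(6.13497e-05)/ln(0.107) = -9.6989/-2.23493 = 4.340.
Smallest integer k = 5.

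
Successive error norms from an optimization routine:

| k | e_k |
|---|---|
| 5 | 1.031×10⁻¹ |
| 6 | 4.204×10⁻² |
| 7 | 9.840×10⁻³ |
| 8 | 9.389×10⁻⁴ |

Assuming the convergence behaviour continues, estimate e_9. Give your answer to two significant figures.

First estimate the order: p ≈ ln(e_8/e_7) / ln(e_7/e_6) = ln(9.389×10⁻⁴/9.840×10⁻³)/ln(9.840×10⁻³/4.204×10⁻²) = ln(0.0954167)/ln(0.234063) ≈ 1.6179.
Then e_9 ≈ e_8·(e_8/e_7)^p = 9.389×10⁻⁴·(0.0954167)^1.6179 = 9.389×10⁻⁴·0.0223426 ≈ 2.098e-05.

2.1e-5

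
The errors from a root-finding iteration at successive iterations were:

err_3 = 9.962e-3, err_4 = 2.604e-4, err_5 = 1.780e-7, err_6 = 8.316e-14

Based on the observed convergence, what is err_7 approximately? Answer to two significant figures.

First estimate the order: p ≈ ln(err_6/err_5) / ln(err_5/err_4) = ln(8.316e-14/1.780e-7)/ln(1.780e-7/2.604e-4) = ln(4.67191e-07)/ln(0.000683564) ≈ 2.0000.
Then err_7 ≈ err_6·(err_6/err_5)^p = 8.316e-14·(4.67191e-07)^2.0000 = 8.316e-14·2.18267e-13 ≈ 1.815e-26.

1.8e-26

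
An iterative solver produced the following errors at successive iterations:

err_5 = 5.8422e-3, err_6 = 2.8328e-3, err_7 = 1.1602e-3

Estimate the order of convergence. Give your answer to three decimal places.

p ≈ ln(err_7/err_6) / ln(err_6/err_5)
  = ln(1.1602e-3/2.8328e-3) / ln(2.8328e-3/5.8422e-3)
  = ln(0.409559) / ln(0.484886)
  = -0.892674 / -0.723841 ≈ 1.233246

1.233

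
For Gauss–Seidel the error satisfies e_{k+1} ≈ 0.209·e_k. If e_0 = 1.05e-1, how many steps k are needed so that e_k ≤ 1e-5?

6

After k steps, e_k ≈ 1.05e-1·0.209^k.
Need 0.209^k ≤ 1e-5/1.05e-1 = 9.52381e-05.
k ≥ ln(9.52381e-05)/ln(0.209) = -9.2591/-1.56542 = 5.915.
Smallest integer k = 6.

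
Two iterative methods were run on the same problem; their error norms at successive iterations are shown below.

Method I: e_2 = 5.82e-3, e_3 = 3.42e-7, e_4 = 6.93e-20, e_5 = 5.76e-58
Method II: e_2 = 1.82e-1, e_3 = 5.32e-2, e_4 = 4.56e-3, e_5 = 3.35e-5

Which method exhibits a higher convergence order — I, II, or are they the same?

I

Method I: p ≈ ln(5.76e-58/6.93e-20)/ln(6.93e-20/3.42e-7) ≈ 3.00.
Method II: p ≈ ln(3.35e-5/4.56e-3)/ln(4.56e-3/5.32e-2) ≈ 2.00.
Method I has the higher order (≈3.0 vs ≈2.0).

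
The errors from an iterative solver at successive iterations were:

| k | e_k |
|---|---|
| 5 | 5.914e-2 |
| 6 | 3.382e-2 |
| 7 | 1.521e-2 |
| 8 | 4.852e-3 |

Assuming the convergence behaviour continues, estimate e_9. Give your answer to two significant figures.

9.5e-4

First estimate the order: p ≈ ln(e_8/e_7) / ln(e_7/e_6) = ln(4.852e-3/1.521e-2)/ln(1.521e-2/3.382e-2) = ln(0.319001)/ln(0.449734) ≈ 1.4298.
Then e_9 ≈ e_8·(e_8/e_7)^p = 4.852e-3·(0.319001)^1.4298 = 4.852e-3·0.195219 ≈ 0.0009472.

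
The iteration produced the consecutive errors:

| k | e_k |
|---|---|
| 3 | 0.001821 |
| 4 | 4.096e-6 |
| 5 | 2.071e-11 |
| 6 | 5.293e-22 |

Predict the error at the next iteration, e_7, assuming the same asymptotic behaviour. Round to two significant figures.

3.5e-43

First estimate the order: p ≈ ln(e_6/e_5) / ln(e_5/e_4) = ln(5.293e-22/2.071e-11)/ln(2.071e-11/4.096e-6) = ln(2.55577e-11)/ln(5.05615e-06) ≈ 2.0000.
Then e_7 ≈ e_6·(e_6/e_5)^p = 5.293e-22·(2.55577e-11)^2.0000 = 5.293e-22·6.53196e-22 ≈ 3.457e-43.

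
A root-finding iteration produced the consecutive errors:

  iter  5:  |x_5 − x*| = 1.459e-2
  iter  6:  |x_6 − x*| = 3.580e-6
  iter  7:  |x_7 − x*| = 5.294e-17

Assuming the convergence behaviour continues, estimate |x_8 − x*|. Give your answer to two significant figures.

First estimate the order: p ≈ ln(|x_7 − x*|/|x_6 − x*|) / ln(|x_6 − x*|/|x_5 − x*|) = ln(5.294e-17/3.580e-6)/ln(3.580e-6/1.459e-2) = ln(1.47877e-11)/ln(0.000245374) ≈ 2.9999.
Then |x_8 − x*| ≈ |x_7 − x*|·(|x_7 − x*|/|x_6 − x*|)^p = 5.294e-17·(1.47877e-11)^2.9999 = 5.294e-17·3.24179e-33 ≈ 1.716e-49.

1.7e-49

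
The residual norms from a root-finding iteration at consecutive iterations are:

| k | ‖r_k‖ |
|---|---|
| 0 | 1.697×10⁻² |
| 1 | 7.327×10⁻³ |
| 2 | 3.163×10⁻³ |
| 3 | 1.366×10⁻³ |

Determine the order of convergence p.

1

Consecutive ratios: ‖r_3‖/‖r_2‖ = 1.366×10⁻³/3.163×10⁻³ = 0.431868, ‖r_2‖/‖r_1‖ = 3.163×10⁻³/7.327×10⁻³ = 0.431691.
p ≈ ln(0.431868)/ln(0.431691) = -0.8396/-0.8400 ≈ 1.00.
So the convergence is linear (order 1).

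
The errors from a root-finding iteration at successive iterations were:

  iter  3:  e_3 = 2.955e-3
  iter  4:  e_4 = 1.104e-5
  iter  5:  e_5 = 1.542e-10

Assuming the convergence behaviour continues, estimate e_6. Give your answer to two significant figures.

3.0e-20

First estimate the order: p ≈ ln(e_5/e_4) / ln(e_4/e_3) = ln(1.542e-10/1.104e-5)/ln(1.104e-5/2.955e-3) = ln(1.39674e-05)/ln(0.00373604) ≈ 1.9999.
Then e_6 ≈ e_5·(e_5/e_4)^p = 1.542e-10·(1.39674e-05)^1.9999 = 1.542e-10·1.95306e-10 ≈ 3.012e-20.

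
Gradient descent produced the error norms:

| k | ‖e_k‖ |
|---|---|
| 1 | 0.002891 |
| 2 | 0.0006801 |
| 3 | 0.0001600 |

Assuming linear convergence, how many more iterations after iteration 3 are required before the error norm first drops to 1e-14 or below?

Rate ρ ≈ ‖e_3‖/‖e_2‖ = 0.0001600/0.0006801 = 0.2353.
After j more steps, ‖e_{3+j}‖ ≈ 0.0001600·ρ^j; need ρ^j ≤ 1e-14/0.0001600 = 6.25e-11.
j ≥ ln(6.25e-11)/ln(0.2353) = -23.4959/-1.44689 = 16.239.
So 17 more iterations are needed.

17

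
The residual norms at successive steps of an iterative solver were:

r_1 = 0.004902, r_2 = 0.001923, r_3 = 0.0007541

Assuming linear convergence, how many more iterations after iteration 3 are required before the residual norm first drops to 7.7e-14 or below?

25

Rate ρ ≈ r_3/r_2 = 0.0007541/0.001923 = 0.3921.
After j more steps, r_{3+j} ≈ 0.0007541·ρ^j; need ρ^j ≤ 7.7e-14/0.0007541 = 1.02108e-10.
j ≥ ln(1.02108e-10)/ln(0.3921) = -23.0050/-0.93624 = 24.572.
So 25 more iterations are needed.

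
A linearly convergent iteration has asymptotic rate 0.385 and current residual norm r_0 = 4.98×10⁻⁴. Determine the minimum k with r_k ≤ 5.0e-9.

13

After k steps, r_k ≈ 4.98×10⁻⁴·0.385^k.
Need 0.385^k ≤ 5.0e-9/4.98×10⁻⁴ = 1.00402e-05.
k ≥ ln(1.00402e-05)/ln(0.385) = -11.5089/-0.95451 = 12.057.
Smallest integer k = 13.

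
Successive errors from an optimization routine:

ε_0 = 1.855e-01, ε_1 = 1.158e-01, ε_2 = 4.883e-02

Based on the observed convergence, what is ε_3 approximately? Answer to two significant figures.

1.0e-2

First estimate the order: p ≈ ln(ε_2/ε_1) / ln(ε_1/ε_0) = ln(4.883e-02/1.158e-01)/ln(1.158e-01/1.855e-01) = ln(0.421675)/ln(0.624259) ≈ 1.8326.
Then ε_3 ≈ ε_2·(ε_2/ε_1)^p = 4.883e-02·(0.421675)^1.8326 = 4.883e-02·0.205463 ≈ 0.01003.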